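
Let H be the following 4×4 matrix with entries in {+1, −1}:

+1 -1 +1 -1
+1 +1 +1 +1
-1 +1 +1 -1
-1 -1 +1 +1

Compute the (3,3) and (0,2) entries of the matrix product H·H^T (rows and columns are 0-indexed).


Row 0 of H: [1, -1, 1, -1].
Row 2 of H: [-1, 1, 1, -1].
Row 3 of H: [-1, -1, 1, 1].
(H·H^T)[3][3] = Σ_j H[3][j]·H[3][j] = (-1)² + (-1)² + (1)² + (1)² = 1 + 1 + 1 + 1 = 4.
(H·H^T)[0][2] = Σ_j H[0][j]·H[2][j] = (1)·(-1) + (-1)·(1) + (1)·(1) + (-1)·(-1) = -1 + -1 + 1 + 1 = 0.
So rows 0 and 2 are orthogonal; the diagonal entry equals n = 4.

(3,3) entry = 4; (0,2) entry = 0.


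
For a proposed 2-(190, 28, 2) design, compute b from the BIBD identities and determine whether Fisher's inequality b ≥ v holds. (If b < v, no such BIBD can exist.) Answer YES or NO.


r = λ(v − 1)/(k − 1) = 2·189/27 = 14.
b = vr/k = 190·14/28 = 95.
Fisher's inequality: b ≥ v ⇔ 95 ≥ 190? NO.

NO


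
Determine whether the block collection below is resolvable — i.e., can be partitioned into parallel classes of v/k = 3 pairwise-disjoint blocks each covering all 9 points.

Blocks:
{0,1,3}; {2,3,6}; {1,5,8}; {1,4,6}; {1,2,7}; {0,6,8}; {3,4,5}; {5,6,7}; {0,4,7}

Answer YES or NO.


v = 9, block size k = 3, number of blocks = 9.
For resolvability, blocks must partition into parallel classes of size v/k = 3.
Total blocks must therefore be a multiple of 3: 9 = 3·3 + 0 ⇒ divisible ✓.
Consider block {0,1,3}. The only other block(s) in the collection disjoint from it are {5,6,7} — just 1 block(s). Any parallel class containing {0,1,3} would need 2 other blocks each disjoint from it, so no parallel class of size 3 can contain {0,1,3}.
Since every block must belong to some parallel class in a resolution, the collection cannot be partitioned into parallel classes.
Resolvable? NO.

NO


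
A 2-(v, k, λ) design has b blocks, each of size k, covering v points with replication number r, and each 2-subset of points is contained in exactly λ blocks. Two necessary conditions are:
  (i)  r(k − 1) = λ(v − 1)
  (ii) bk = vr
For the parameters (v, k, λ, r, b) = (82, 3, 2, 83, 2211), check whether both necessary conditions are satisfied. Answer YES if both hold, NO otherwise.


Condition (i): r(k − 1) = 83·2 = 166; λ(v − 1) = 2·81 = 162. Match? NO.
Condition (ii): bk = 2211·3 = 6633; vr = 82·83 = 6806. Match? NO.
Both conditions hold? NO.

NO


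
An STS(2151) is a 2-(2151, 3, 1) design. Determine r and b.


An STS(v) is a 2-(v, 3, 1) BIBD: block size k = 3, λ = 1.
Replication: r(k − 1) = λ(v − 1) ⇒ r·2 = 2151 − 1 = 2150 ⇒ r = 1075.
Block count: bk = vr ⇒ b·3 = 2151·1075 = 2312325 ⇒ b = 770775.
(Check via b = v(v − 1)/6 = 2151·2150/6 = 4624650/6 = 770775.)

r = 1075, b = 770775.


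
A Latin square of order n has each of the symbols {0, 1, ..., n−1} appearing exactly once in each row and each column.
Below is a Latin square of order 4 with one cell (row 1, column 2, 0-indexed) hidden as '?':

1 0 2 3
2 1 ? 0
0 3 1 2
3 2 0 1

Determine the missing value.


Row 1 contains symbols [0, 1, 2] — missing [3].
Column 2 contains symbols [0, 1, 2] — missing [3].
The missing symbol must appear in both missing sets; intersection = [3].
Therefore the hidden value is 3.

Missing value = 3.


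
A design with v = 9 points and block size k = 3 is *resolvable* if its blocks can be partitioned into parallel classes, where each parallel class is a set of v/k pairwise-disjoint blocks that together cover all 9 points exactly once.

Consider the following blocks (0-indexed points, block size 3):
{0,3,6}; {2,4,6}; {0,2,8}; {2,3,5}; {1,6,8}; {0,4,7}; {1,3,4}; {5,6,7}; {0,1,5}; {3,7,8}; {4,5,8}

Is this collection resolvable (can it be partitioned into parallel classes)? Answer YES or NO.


v = 9, block size k = 3, number of blocks = 11.
For resolvability, blocks must partition into parallel classes of size v/k = 3.
Total blocks must therefore be a multiple of 3: 11 = 3·3 + 2 ⇒ not divisible ✗.
Resolvable? NO.

NO


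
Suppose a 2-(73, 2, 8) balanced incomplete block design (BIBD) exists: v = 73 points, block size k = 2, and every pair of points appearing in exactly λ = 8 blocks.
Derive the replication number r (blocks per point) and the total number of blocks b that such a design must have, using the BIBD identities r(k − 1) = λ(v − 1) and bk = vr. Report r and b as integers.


Any 2-(v, k, λ) BIBD satisfies two necessary conditions:
  (i)  Each point sits in r blocks, and counting incidences through any fixed point gives r(k − 1) = λ(v − 1), so r = λ(v − 1)/(k − 1).
  (ii) Total incidences bk = vr, so b = vr/k.
Step 1: r = λ(v − 1)/(k − 1) = 8·(73 − 1)/(2 − 1) = 8·72/1 = 576/1 = 576.
Step 2: b = vr/k = 73·576/2 = 42048/2 = 21024.
Check integrality: r = 576 ∈ Z ✓, b = 21024 ∈ Z ✓.
(These identities are necessary conditions: they determine r and b for any design with these parameters, but do not by themselves prove that one exists.)

r = 576, b = 21024.


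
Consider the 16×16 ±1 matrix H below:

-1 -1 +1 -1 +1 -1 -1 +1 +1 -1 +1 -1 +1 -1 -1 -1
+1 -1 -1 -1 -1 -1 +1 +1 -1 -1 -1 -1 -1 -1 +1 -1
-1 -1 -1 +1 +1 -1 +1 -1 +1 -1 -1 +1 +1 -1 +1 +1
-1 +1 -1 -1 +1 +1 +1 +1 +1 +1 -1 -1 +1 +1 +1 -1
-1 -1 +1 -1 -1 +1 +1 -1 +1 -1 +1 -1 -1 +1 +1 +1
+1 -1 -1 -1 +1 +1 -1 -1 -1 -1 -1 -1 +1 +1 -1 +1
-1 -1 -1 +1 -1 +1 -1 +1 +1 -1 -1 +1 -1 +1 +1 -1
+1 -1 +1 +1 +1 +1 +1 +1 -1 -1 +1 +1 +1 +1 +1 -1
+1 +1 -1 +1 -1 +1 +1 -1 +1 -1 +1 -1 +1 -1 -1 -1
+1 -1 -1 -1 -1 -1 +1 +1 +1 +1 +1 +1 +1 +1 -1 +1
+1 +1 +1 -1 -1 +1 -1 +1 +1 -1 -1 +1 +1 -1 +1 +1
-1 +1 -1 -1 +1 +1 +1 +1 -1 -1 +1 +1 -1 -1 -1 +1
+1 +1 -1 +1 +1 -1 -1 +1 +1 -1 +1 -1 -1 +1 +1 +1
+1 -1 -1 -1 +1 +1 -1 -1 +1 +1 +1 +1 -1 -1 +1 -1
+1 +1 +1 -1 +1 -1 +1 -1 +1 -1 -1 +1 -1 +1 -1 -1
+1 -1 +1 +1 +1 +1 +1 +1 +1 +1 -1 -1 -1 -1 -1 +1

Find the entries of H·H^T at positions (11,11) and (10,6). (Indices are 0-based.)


Row 6 of H: [-1, -1, -1, 1, -1, 1, -1, 1, 1, -1, -1, 1, -1, 1, 1, -1].
Row 10 of H: [1, 1, 1, -1, -1, 1, -1, 1, 1, -1, -1, 1, 1, -1, 1, 1].
Row 11 of H: [-1, 1, -1, -1, 1, 1, 1, 1, -1, -1, 1, 1, -1, -1, -1, 1].
(H·H^T)[11][11] = Σ_j H[11][j]·H[11][j] = (-1)² + (1)² + (-1)² + (-1)² + (1)² + (1)² + (1)² + (1)² + (-1)² + (-1)² + (1)² + (1)² + (-1)² + (-1)² + (-1)² + (1)² = 1 + 1 + 1 + 1 + 1 + 1 + 1 + 1 + 1 + 1 + 1 + 1 + 1 + 1 + 1 + 1 = 16.
(H·H^T)[10][6] = Σ_j H[10][j]·H[6][j] = (1)·(-1) + (1)·(-1) + (1)·(-1) + (-1)·(1) + (-1)·(-1) + (1)·(1) + (-1)·(-1) + (1)·(1) + (1)·(1) + (-1)·(-1) + (-1)·(-1) + (1)·(1) + (1)·(-1) + (-1)·(1) + (1)·(1) + (1)·(-1) = -1 + -1 + -1 + -1 + 1 + 1 + 1 + 1 + 1 + 1 + 1 + 1 + -1 + -1 + 1 + -1 = 2.
Rows 10 and 6 are not orthogonal (dot product = 2 ≠ 0), so H is not a Hadamard matrix.

(11,11) entry = 16; (10,6) entry = 2.


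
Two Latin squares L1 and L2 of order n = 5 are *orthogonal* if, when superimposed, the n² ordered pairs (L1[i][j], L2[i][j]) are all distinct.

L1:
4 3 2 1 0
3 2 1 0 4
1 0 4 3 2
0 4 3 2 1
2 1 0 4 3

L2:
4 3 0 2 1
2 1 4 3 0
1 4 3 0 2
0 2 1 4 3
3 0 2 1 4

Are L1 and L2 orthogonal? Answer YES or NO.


Form the n² = 25 superimposed pairs (L1[i][j], L2[i][j]), row by row (rows and columns indexed from 0):
row 0: (4,4) (3,3) (2,0) (1,2) (0,1)
row 1: (3,2) (2,1) (1,4) (0,3) (4,0)
row 2: (1,1) (0,4) (4,3) (3,0) (2,2)
row 3: (0,0) (4,2) (3,1) (2,4) (1,3)
row 4: (2,3) (1,0) (0,2) (4,1) (3,4)
Orthogonality requires all 25 pairs distinct.
Check by first coordinate: for each symbol s of L1, list the L2 entries in the n cells where L1 = s; they must all differ.
  L1 = 0: L2 entries (in reading order) 1, 3, 4, 0, 2 — all 5 distinct ✓
  L1 = 1: L2 entries (in reading order) 2, 4, 1, 3, 0 — all 5 distinct ✓
  L1 = 2: L2 entries (in reading order) 0, 1, 2, 4, 3 — all 5 distinct ✓
  L1 = 3: L2 entries (in reading order) 3, 2, 0, 1, 4 — all 5 distinct ✓
  L1 = 4: L2 entries (in reading order) 4, 0, 3, 2, 1 — all 5 distinct ✓
Every symbol of L1 meets every symbol of L2 exactly once, so all 25 pairs are distinct (25 of 25).
Conclusion: YES.

YES


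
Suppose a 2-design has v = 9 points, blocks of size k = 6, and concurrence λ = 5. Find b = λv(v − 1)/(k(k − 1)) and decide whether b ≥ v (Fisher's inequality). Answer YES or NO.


b = λv(v − 1)/(k(k − 1)) = 5·9·8/(6·5) = 360/30 = 12.
Compare with v = 9: b ≥ v, so Fisher's inequality holds.

YES


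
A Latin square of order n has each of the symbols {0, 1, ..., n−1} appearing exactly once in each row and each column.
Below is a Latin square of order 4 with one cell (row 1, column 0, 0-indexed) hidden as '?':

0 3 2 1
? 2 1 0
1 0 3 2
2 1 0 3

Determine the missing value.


Row 1 contains symbols [0, 1, 2] — missing [3].
Column 0 contains symbols [0, 1, 2] — missing [3].
The missing symbol must appear in both missing sets; intersection = [3].
Therefore the hidden value is 3.

Missing value = 3.


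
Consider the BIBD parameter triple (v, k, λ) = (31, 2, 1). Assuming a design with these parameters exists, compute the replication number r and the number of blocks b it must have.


Any 2-(v, k, λ) BIBD satisfies two necessary conditions:
  (i)  Each point sits in r blocks, and counting incidences through any fixed point gives r(k − 1) = λ(v − 1), so r = λ(v − 1)/(k − 1).
  (ii) Total incidences bk = vr, so b = vr/k.
Step 1: r = λ(v − 1)/(k − 1) = 1·(31 − 1)/(2 − 1) = 1·30/1 = 30/1 = 30.
Step 2: b = vr/k = 31·30/2 = 930/2 = 465.
Check integrality: r = 30 ∈ Z ✓, b = 465 ∈ Z ✓.
(These identities are necessary conditions: they determine r and b for any design with these parameters, but do not by themselves prove that one exists.)

r = 30, b = 465.


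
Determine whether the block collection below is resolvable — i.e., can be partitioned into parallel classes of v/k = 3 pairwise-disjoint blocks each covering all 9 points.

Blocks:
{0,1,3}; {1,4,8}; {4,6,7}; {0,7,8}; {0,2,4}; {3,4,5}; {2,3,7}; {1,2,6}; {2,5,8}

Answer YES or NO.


v = 9, block size k = 3, number of blocks = 9.
For resolvability, blocks must partition into parallel classes of size v/k = 3.
Total blocks must therefore be a multiple of 3: 9 = 3·3 + 0 ⇒ divisible ✓.
Consider block {1,4,8}. The only other block(s) in the collection disjoint from it are {2,3,7} — just 1 block(s). Any parallel class containing {1,4,8} would need 2 other blocks each disjoint from it, so no parallel class of size 3 can contain {1,4,8}.
Since every block must belong to some parallel class in a resolution, the collection cannot be partitioned into parallel classes.
Resolvable? NO.

NO


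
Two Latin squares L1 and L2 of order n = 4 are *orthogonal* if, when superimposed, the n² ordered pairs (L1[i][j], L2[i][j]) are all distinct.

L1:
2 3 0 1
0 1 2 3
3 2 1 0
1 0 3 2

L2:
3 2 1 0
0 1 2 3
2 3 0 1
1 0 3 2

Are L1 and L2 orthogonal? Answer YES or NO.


Form the n² = 16 superimposed pairs (L1[i][j], L2[i][j]), row by row (rows and columns indexed from 0):
row 0: (2,3) (3,2) (0,1) (1,0)
row 1: (0,0) (1,1) (2,2) (3,3)
row 2: (3,2) (2,3) (1,0) (0,1)
row 3: (1,1) (0,0) (3,3) (2,2)
Orthogonality requires all 16 pairs distinct.
But the pair (3,2) repeats: cell (0,1) has L1 = 3, L2 = 2, and cell (2,0) has L1 = 3, L2 = 2.
A repeated pair means some other pair never occurs (only 8 distinct pairs out of 16), so the squares are not orthogonal.
Conclusion: NO.

NO


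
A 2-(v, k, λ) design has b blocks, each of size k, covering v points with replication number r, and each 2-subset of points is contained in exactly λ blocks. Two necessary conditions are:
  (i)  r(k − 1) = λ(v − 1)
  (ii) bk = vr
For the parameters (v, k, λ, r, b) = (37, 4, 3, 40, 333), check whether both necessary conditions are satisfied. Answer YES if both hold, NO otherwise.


Condition (i): r(k − 1) = 40·3 = 120; λ(v − 1) = 3·36 = 108. Match? NO.
Condition (ii): bk = 333·4 = 1332; vr = 37·40 = 1480. Match? NO.
Both conditions hold? NO.

NO


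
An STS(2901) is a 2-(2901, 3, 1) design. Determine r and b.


An STS(v) is a 2-(v, 3, 1) BIBD: block size k = 3, λ = 1.
Replication: r(k − 1) = λ(v − 1) ⇒ r·2 = 2901 − 1 = 2900 ⇒ r = 1450.
Block count: b = v(v − 1)/6 = 2901·2900/6 = 8412900/6 = 1402150.

r = 1450, b = 1402150.


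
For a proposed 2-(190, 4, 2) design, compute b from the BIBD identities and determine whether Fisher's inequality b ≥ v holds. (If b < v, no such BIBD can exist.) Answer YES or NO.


b = λv(v − 1)/(k(k − 1)) = 2·190·189/(4·3) = 71820/12 = 5985.
Compare with v = 190: b ≥ v, so Fisher's inequality holds.

YES


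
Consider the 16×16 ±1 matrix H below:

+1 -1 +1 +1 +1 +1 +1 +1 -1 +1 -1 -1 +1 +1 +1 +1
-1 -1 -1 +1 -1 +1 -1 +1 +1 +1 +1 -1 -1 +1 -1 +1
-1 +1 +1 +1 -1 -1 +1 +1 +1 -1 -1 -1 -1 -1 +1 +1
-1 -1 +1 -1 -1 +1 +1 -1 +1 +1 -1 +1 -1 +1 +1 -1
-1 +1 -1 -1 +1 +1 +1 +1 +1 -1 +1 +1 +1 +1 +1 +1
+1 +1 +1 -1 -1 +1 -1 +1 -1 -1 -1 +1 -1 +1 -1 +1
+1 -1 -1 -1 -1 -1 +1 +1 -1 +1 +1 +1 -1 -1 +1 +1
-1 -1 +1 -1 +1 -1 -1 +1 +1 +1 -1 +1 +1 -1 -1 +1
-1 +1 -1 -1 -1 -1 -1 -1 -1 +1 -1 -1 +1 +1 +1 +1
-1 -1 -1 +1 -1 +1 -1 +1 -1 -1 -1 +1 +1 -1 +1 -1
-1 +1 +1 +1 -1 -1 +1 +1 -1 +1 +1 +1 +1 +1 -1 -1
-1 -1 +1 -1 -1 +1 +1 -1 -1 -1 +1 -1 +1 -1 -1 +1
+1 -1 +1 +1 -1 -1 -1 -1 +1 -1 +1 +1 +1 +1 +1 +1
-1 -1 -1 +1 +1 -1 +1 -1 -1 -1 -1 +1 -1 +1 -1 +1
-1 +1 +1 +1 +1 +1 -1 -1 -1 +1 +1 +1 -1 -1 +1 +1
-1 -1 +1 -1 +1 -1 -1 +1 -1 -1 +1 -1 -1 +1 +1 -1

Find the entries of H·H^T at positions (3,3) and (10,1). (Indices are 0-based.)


Row 1 of H: [-1, -1, -1, 1, -1, 1, -1, 1, 1, 1, 1, -1, -1, 1, -1, 1].
Row 3 of H: [-1, -1, 1, -1, -1, 1, 1, -1, 1, 1, -1, 1, -1, 1, 1, -1].
Row 10 of H: [-1, 1, 1, 1, -1, -1, 1, 1, -1, 1, 1, 1, 1, 1, -1, -1].
(H·H^T)[3][3] = Σ_j H[3][j]·H[3][j] = (-1)² + (-1)² + (1)² + (-1)² + (-1)² + (1)² + (1)² + (-1)² + (1)² + (1)² + (-1)² + (1)² + (-1)² + (1)² + (1)² + (-1)² = 1 + 1 + 1 + 1 + 1 + 1 + 1 + 1 + 1 + 1 + 1 + 1 + 1 + 1 + 1 + 1 = 16.
(H·H^T)[10][1] = Σ_j H[10][j]·H[1][j] = (-1)·(-1) + (1)·(-1) + (1)·(-1) + (1)·(1) + (-1)·(-1) + (-1)·(1) + (1)·(-1) + (1)·(1) + (-1)·(1) + (1)·(1) + (1)·(1) + (1)·(-1) + (1)·(-1) + (1)·(1) + (-1)·(-1) + (-1)·(1) = 1 + -1 + -1 + 1 + 1 + -1 + -1 + 1 + -1 + 1 + 1 + -1 + -1 + 1 + 1 + -1 = 0.
So rows 10 and 1 are orthogonal; the diagonal entry equals n = 16.

(3,3) entry = 16; (10,1) entry = 0.


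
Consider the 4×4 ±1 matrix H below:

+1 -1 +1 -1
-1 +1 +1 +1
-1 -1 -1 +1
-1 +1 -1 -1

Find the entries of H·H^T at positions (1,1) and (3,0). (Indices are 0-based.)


Row 0 of H: [1, -1, 1, -1].
Row 1 of H: [-1, 1, 1, 1].
Row 3 of H: [-1, 1, -1, -1].
(H·H^T)[1][1] = Σ_j H[1][j]·H[1][j] = (-1)² + (1)² + (1)² + (1)² = 1 + 1 + 1 + 1 = 4.
(H·H^T)[3][0] = Σ_j H[3][j]·H[0][j] = (-1)·(1) + (1)·(-1) + (-1)·(1) + (-1)·(-1) = -1 + -1 + -1 + 1 = -2.
Rows 3 and 0 are not orthogonal (dot product = -2 ≠ 0), so H is not a Hadamard matrix.

(1,1) entry = 4; (3,0) entry = -2.


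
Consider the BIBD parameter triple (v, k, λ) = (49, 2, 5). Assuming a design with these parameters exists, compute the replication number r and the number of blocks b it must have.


Any 2-(v, k, λ) BIBD satisfies two necessary conditions:
  (i)  Each point sits in r blocks, and counting incidences through any fixed point gives r(k − 1) = λ(v − 1), so r = λ(v − 1)/(k − 1).
  (ii) Total incidences bk = vr, so b = vr/k.
Step 1: r = λ(v − 1)/(k − 1) = 5·(49 − 1)/(2 − 1) = 5·48/1 = 240/1 = 240.
Step 2: b = vr/k = 49·240/2 = 11760/2 = 5880.
Check integrality: r = 240 ∈ Z ✓, b = 5880 ∈ Z ✓.
(These identities are necessary conditions: they determine r and b for any design with these parameters, but do not by themselves prove that one exists.)

r = 240, b = 5880.


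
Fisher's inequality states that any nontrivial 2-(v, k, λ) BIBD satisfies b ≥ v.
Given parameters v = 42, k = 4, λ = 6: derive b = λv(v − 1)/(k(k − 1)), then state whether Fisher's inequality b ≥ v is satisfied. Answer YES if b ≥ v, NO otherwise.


b = λv(v − 1)/(k(k − 1)) = 6·42·41/(4·3) = 10332/12 = 861.
Compare with v = 42: b ≥ v, so Fisher's inequality holds.

YES


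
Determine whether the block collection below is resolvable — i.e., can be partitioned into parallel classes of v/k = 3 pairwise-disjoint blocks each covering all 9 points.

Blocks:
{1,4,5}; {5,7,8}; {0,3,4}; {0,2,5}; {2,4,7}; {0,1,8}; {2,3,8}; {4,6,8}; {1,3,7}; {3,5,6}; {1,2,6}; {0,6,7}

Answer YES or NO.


v = 9, block size k = 3, number of blocks = 12.
For resolvability, blocks must partition into parallel classes of size v/k = 3.
Total blocks must therefore be a multiple of 3: 12 = 3·4 + 0 ⇒ divisible ✓.
Greedy packing gives 4 candidate class(es). Each should be a full parallel class (size 3, covers all 9 points).
  Class 1 (3 blocks): {1,4,5}; {2,3,8}; {0,6,7}. Points covered: [0, 1, 2, 3, 4, 5, 6, 7, 8].
  Class 2 (3 blocks): {5,7,8}; {0,3,4}; {1,2,6}. Points covered: [0, 1, 2, 3, 4, 5, 6, 7, 8].
  Class 3 (3 blocks): {0,2,5}; {4,6,8}; {1,3,7}. Points covered: [0, 1, 2, 3, 4, 5, 6, 7, 8].
  Class 4 (3 blocks): {2,4,7}; {0,1,8}; {3,5,6}. Points covered: [0, 1, 2, 3, 4, 5, 6, 7, 8].
All classes full (size 3)? YES. All classes cover every point? YES.
Resolvable? YES.

YES


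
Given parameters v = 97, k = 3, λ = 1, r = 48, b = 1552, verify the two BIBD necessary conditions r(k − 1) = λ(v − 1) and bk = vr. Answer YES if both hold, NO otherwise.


Condition (i): r(k − 1) = 48·2 = 96; λ(v − 1) = 1·96 = 96. Match? YES.
Condition (ii): bk = 1552·3 = 4656; vr = 97·48 = 4656. Match? YES.
Both conditions hold? YES.

YES


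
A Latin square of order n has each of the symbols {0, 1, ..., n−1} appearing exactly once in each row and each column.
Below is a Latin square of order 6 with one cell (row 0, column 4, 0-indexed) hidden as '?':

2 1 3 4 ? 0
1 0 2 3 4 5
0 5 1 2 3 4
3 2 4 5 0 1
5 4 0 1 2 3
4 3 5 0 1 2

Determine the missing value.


Row 0 contains symbols [0, 1, 2, 3, 4] — missing [5].
Column 4 contains symbols [0, 1, 2, 3, 4] — missing [5].
The missing symbol must appear in both missing sets; intersection = [5].
Therefore the hidden value is 5.

Missing value = 5.


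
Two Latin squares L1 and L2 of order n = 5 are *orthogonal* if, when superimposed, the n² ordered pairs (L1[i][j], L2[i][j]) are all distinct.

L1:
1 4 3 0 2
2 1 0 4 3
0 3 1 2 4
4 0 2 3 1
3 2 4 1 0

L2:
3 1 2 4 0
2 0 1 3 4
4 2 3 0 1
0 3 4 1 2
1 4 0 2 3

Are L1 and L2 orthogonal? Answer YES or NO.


Form the n² = 25 superimposed pairs (L1[i][j], L2[i][j]), row by row (rows and columns indexed from 0):
row 0: (1,3) (4,1) (3,2) (0,4) (2,0)
row 1: (2,2) (1,0) (0,1) (4,3) (3,4)
row 2: (0,4) (3,2) (1,3) (2,0) (4,1)
row 3: (4,0) (0,3) (2,4) (3,1) (1,2)
row 4: (3,1) (2,4) (4,0) (1,2) (0,3)
Orthogonality requires all 25 pairs distinct.
But the pair (0,4) repeats: cell (0,3) has L1 = 0, L2 = 4, and cell (2,0) has L1 = 0, L2 = 4.
A repeated pair means some other pair never occurs (only 15 distinct pairs out of 25), so the squares are not orthogonal.
Conclusion: NO.

NO


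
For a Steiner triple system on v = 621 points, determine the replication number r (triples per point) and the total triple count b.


An STS(v) is a 2-(v, 3, 1) BIBD: block size k = 3, λ = 1.
Replication: r(k − 1) = λ(v − 1) ⇒ r·2 = 621 − 1 = 620 ⇒ r = 310.
Block count: bk = vr ⇒ b·3 = 621·310 = 192510 ⇒ b = 64170.

r = 310, b = 64170.


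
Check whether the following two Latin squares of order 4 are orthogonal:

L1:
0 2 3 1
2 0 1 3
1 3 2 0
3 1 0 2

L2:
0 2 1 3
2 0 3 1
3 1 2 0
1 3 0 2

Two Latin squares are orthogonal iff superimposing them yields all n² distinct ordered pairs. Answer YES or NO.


Form the n² = 16 superimposed pairs (L1[i][j], L2[i][j]), row by row (rows and columns indexed from 0):
row 0: (0,0) (2,2) (3,1) (1,3)
row 1: (2,2) (0,0) (1,3) (3,1)
row 2: (1,3) (3,1) (2,2) (0,0)
row 3: (3,1) (1,3) (0,0) (2,2)
Orthogonality requires all 16 pairs distinct.
But the pair (2,2) repeats: cell (0,1) has L1 = 2, L2 = 2, and cell (1,0) has L1 = 2, L2 = 2.
A repeated pair means some other pair never occurs (only 4 distinct pairs out of 16), so the squares are not orthogonal.
Conclusion: NO.

NO


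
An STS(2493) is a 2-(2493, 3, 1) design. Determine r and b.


An STS(v) is a 2-(v, 3, 1) BIBD: block size k = 3, λ = 1.
Replication: r(k − 1) = λ(v − 1) ⇒ r·2 = 2493 − 1 = 2492 ⇒ r = 1246.
Block count: bk = vr ⇒ b·3 = 2493·1246 = 3106278 ⇒ b = 1035426.
(Check via b = v(v − 1)/6 = 2493·2492/6 = 6212556/6 = 1035426.)

r = 1246, b = 1035426.


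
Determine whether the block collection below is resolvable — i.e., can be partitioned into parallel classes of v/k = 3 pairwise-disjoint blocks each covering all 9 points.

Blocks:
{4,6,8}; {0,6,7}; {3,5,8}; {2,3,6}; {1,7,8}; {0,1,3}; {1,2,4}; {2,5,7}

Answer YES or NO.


v = 9, block size k = 3, number of blocks = 8.
For resolvability, blocks must partition into parallel classes of size v/k = 3.
Total blocks must therefore be a multiple of 3: 8 = 3·2 + 2 ⇒ not divisible ✗.
Resolvable? NO.

NO


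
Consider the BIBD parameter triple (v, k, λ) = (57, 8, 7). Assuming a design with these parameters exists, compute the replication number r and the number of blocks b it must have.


Any 2-(v, k, λ) BIBD satisfies two necessary conditions:
  (i)  Each point sits in r blocks, and counting incidences through any fixed point gives r(k − 1) = λ(v − 1), so r = λ(v − 1)/(k − 1).
  (ii) Total incidences bk = vr, so b = vr/k.
Step 1: r = λ(v − 1)/(k − 1) = 7·(57 − 1)/(8 − 1) = 7·56/7 = 392/7 = 56.
Step 2: b = vr/k = 57·56/8 = 3192/8 = 399.
Check integrality: r = 56 ∈ Z ✓, b = 399 ∈ Z ✓.
(These identities are necessary conditions: they determine r and b for any design with these parameters, but do not by themselves prove that one exists.)

r = 56, b = 399.


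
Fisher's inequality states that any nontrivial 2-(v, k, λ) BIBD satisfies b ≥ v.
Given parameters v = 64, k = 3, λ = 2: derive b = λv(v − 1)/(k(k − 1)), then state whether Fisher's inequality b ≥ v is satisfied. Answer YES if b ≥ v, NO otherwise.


r = λ(v − 1)/(k − 1) = 2·63/2 = 63.
b = vr/k = 64·63/3 = 1344.
Fisher's inequality: b ≥ v ⇔ 1344 ≥ 64? YES.

YES


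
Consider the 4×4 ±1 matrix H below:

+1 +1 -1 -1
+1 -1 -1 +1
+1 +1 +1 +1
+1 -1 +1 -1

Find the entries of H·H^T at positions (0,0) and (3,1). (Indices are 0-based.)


Row 0 of H: [1, 1, -1, -1].
Row 1 of H: [1, -1, -1, 1].
Row 3 of H: [1, -1, 1, -1].
(H·H^T)[0][0] = Σ_j H[0][j]·H[0][j] = (1)² + (1)² + (-1)² + (-1)² = 1 + 1 + 1 + 1 = 4.
(H·H^T)[3][1] = Σ_j H[3][j]·H[1][j] = (1)·(1) + (-1)·(-1) + (1)·(-1) + (-1)·(1) = 1 + 1 + -1 + -1 = 0.
So rows 3 and 1 are orthogonal; the diagonal entry equals n = 4.

(0,0) entry = 4; (3,1) entry = 0.


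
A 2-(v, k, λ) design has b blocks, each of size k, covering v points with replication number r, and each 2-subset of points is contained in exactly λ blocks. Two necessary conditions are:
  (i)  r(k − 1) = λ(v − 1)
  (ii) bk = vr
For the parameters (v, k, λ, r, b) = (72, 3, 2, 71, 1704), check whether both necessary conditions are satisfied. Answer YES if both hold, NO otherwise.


Condition (i): r(k − 1) = 71·2 = 142; λ(v − 1) = 2·71 = 142. Match? YES.
Condition (ii): bk = 1704·3 = 5112; vr = 72·71 = 5112. Match? YES.
Both conditions hold? YES.

YES


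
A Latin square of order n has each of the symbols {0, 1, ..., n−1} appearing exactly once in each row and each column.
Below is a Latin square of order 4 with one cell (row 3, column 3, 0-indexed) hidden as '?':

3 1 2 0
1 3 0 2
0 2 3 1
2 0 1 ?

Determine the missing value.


Row 3 contains symbols [0, 1, 2] — missing [3].
Column 3 contains symbols [0, 1, 2] — missing [3].
The missing symbol must appear in both missing sets; intersection = [3].
Therefore the hidden value is 3.

Missing value = 3.


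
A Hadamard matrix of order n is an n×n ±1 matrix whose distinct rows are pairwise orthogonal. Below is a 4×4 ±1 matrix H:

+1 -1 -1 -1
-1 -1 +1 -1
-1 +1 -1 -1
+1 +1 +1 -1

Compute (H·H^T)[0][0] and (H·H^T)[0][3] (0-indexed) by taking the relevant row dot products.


Row 0 of H: [1, -1, -1, -1].
Row 3 of H: [1, 1, 1, -1].
(H·H^T)[0][0] = Σ_j H[0][j]·H[0][j] = (1)² + (-1)² + (-1)² + (-1)² = 1 + 1 + 1 + 1 = 4.
(H·H^T)[0][3] = Σ_j H[0][j]·H[3][j] = (1)·(1) + (-1)·(1) + (-1)·(1) + (-1)·(-1) = 1 + -1 + -1 + 1 = 0.
So rows 0 and 3 are orthogonal; the diagonal entry equals n = 4.

(0,0) entry = 4; (0,3) entry = 0.


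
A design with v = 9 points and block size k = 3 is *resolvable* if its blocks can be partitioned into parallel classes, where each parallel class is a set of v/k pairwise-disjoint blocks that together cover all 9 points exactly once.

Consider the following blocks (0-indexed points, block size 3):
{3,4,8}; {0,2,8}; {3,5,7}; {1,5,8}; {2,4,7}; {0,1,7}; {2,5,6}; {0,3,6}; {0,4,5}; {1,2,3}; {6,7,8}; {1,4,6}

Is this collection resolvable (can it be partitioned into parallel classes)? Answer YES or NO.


v = 9, block size k = 3, number of blocks = 12.
For resolvability, blocks must partition into parallel classes of size v/k = 3.
Total blocks must therefore be a multiple of 3: 12 = 3·4 + 0 ⇒ divisible ✓.
Greedy packing gives 4 candidate class(es). Each should be a full parallel class (size 3, covers all 9 points).
  Class 1 (3 blocks): {3,4,8}; {0,1,7}; {2,5,6}. Points covered: [0, 1, 2, 3, 4, 5, 6, 7, 8].
  Class 2 (3 blocks): {0,2,8}; {3,5,7}; {1,4,6}. Points covered: [0, 1, 2, 3, 4, 5, 6, 7, 8].
  Class 3 (3 blocks): {1,5,8}; {2,4,7}; {0,3,6}. Points covered: [0, 1, 2, 3, 4, 5, 6, 7, 8].
  Class 4 (3 blocks): {0,4,5}; {1,2,3}; {6,7,8}. Points covered: [0, 1, 2, 3, 4, 5, 6, 7, 8].
All classes full (size 3)? YES. All classes cover every point? YES.
Resolvable? YES.

YES


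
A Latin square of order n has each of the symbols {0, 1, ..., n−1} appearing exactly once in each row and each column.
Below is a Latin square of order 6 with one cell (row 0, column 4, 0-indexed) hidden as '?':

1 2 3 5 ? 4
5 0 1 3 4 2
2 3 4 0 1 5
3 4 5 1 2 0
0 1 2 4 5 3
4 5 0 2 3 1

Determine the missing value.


Row 0 contains symbols [1, 2, 3, 4, 5] — missing [0].
Column 4 contains symbols [1, 2, 3, 4, 5] — missing [0].
The missing symbol must appear in both missing sets; intersection = [0].
Therefore the hidden value is 0.

Missing value = 0.


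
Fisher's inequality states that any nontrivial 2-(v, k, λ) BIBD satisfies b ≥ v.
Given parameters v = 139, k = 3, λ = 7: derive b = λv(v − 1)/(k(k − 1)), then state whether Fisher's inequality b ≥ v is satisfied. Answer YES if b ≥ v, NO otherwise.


r = λ(v − 1)/(k − 1) = 7·138/2 = 483.
b = vr/k = 139·483/3 = 22379.
Fisher's inequality: b ≥ v ⇔ 22379 ≥ 139? YES.

YES


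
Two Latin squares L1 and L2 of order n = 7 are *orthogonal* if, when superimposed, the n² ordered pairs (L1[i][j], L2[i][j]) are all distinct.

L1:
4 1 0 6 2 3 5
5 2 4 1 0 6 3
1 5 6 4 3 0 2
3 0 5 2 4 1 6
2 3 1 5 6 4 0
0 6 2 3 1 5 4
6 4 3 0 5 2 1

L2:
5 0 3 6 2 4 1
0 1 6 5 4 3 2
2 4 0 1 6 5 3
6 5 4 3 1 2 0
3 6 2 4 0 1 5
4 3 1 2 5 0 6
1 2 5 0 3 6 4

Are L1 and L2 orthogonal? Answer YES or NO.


Form the n² = 49 superimposed pairs (L1[i][j], L2[i][j]), row by row (rows and columns indexed from 0):
row 0: (4,5) (1,0) (0,3) (6,6) (2,2) (3,4) (5,1)
row 1: (5,0) (2,1) (4,6) (1,5) (0,4) (6,3) (3,2)
row 2: (1,2) (5,4) (6,0) (4,1) (3,6) (0,5) (2,3)
row 3: (3,6) (0,5) (5,4) (2,3) (4,1) (1,2) (6,0)
row 4: (2,3) (3,6) (1,2) (5,4) (6,0) (4,1) (0,5)
row 5: (0,4) (6,3) (2,1) (3,2) (1,5) (5,0) (4,6)
row 6: (6,1) (4,2) (3,5) (0,0) (5,3) (2,6) (1,4)
Orthogonality requires all 49 pairs distinct.
But the pair (3,6) repeats: cell (2,4) has L1 = 3, L2 = 6, and cell (3,0) has L1 = 3, L2 = 6.
A repeated pair means some other pair never occurs (only 28 distinct pairs out of 49), so the squares are not orthogonal.
Conclusion: NO.

NO


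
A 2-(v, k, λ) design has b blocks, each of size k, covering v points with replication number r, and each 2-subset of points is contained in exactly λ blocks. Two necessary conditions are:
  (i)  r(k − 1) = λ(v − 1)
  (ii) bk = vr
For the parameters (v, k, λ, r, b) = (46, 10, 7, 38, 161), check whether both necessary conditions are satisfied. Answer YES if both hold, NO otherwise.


Condition (i): r(k − 1) = 38·9 = 342; λ(v − 1) = 7·45 = 315. Match? NO.
Condition (ii): bk = 161·10 = 1610; vr = 46·38 = 1748. Match? NO.
Both conditions hold? NO.

NO


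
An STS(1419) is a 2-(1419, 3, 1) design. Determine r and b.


An STS(v) is a 2-(v, 3, 1) BIBD: block size k = 3, λ = 1.
Replication: r(k − 1) = λ(v − 1) ⇒ r·2 = 1419 − 1 = 1418 ⇒ r = 709.
Block count: b = v(v − 1)/6 = 1419·1418/6 = 2012142/6 = 335357.

r = 709, b = 335357.


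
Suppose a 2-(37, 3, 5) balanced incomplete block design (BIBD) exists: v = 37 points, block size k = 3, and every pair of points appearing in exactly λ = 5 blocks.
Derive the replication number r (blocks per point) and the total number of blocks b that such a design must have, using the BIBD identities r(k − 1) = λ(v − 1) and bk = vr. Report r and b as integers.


Any 2-(v, k, λ) BIBD satisfies two necessary conditions:
  (i)  Each point sits in r blocks, and counting incidences through any fixed point gives r(k − 1) = λ(v − 1), so r = λ(v − 1)/(k − 1).
  (ii) Total incidences bk = vr, so b = vr/k.
Step 1: r = λ(v − 1)/(k − 1) = 5·(37 − 1)/(3 − 1) = 5·36/2 = 180/2 = 90.
Step 2: b = vr/k = 37·90/3 = 3330/3 = 1110.
Check integrality: r = 90 ∈ Z ✓, b = 1110 ∈ Z ✓.
(These identities are necessary conditions: they determine r and b for any design with these parameters, but do not by themselves prove that one exists.)

r = 90, b = 1110.


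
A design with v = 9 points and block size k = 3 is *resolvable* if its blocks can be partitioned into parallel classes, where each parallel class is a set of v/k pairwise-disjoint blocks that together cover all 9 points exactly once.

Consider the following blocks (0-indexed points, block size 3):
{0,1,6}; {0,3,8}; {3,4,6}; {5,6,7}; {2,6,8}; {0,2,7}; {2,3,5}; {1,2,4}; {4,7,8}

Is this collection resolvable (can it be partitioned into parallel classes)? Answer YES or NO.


v = 9, block size k = 3, number of blocks = 9.
For resolvability, blocks must partition into parallel classes of size v/k = 3.
Total blocks must therefore be a multiple of 3: 9 = 3·3 + 0 ⇒ divisible ✓.
Consider block {3,4,6}. The only other block(s) in the collection disjoint from it are {0,2,7} — just 1 block(s). Any parallel class containing {3,4,6} would need 2 other blocks each disjoint from it, so no parallel class of size 3 can contain {3,4,6}.
Since every block must belong to some parallel class in a resolution, the collection cannot be partitioned into parallel classes.
Resolvable? NO.

NO


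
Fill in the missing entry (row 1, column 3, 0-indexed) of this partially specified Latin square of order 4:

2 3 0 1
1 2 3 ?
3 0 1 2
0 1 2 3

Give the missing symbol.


Row 1 contains symbols [1, 2, 3] — missing [0].
Column 3 contains symbols [1, 2, 3] — missing [0].
The missing symbol must appear in both missing sets; intersection = [0].
Therefore the hidden value is 0.

Missing value = 0.


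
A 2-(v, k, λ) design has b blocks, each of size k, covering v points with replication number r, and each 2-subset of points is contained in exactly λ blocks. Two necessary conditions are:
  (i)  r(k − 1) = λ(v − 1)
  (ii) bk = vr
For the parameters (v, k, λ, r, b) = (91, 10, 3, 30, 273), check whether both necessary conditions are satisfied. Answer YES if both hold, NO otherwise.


Condition (i): r(k − 1) = 30·9 = 270; λ(v − 1) = 3·90 = 270. Match? YES.
Condition (ii): bk = 273·10 = 2730; vr = 91·30 = 2730. Match? YES.
Both conditions hold? YES.

YES


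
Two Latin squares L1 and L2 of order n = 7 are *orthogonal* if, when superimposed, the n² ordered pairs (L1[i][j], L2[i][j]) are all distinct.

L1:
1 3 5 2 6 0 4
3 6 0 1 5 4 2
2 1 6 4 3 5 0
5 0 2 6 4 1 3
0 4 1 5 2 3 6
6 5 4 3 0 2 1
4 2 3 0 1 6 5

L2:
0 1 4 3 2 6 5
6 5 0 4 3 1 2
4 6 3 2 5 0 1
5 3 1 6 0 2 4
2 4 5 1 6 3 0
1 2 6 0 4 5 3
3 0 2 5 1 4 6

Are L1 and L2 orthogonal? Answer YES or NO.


Form the n² = 49 superimposed pairs (L1[i][j], L2[i][j]), row by row (rows and columns indexed from 0):
row 0: (1,0) (3,1) (5,4) (2,3) (6,2) (0,6) (4,5)
row 1: (3,6) (6,5) (0,0) (1,4) (5,3) (4,1) (2,2)
row 2: (2,4) (1,6) (6,3) (4,2) (3,5) (5,0) (0,1)
row 3: (5,5) (0,3) (2,1) (6,6) (4,0) (1,2) (3,4)
row 4: (0,2) (4,4) (1,5) (5,1) (2,6) (3,3) (6,0)
row 5: (6,1) (5,2) (4,6) (3,0) (0,4) (2,5) (1,3)
row 6: (4,3) (2,0) (3,2) (0,5) (1,1) (6,4) (5,6)
Orthogonality requires all 49 pairs distinct.
Check by first coordinate: for each symbol s of L1, list the L2 entries in the n cells where L1 = s; they must all differ.
  L1 = 0: L2 entries (in reading order) 6, 0, 1, 3, 2, 4, 5 — all 7 distinct ✓
  L1 = 1: L2 entries (in reading order) 0, 4, 6, 2, 5, 3, 1 — all 7 distinct ✓
  L1 = 2: L2 entries (in reading order) 3, 2, 4, 1, 6, 5, 0 — all 7 distinct ✓
  L1 = 3: L2 entries (in reading order) 1, 6, 5, 4, 3, 0, 2 — all 7 distinct ✓
  L1 = 4: L2 entries (in reading order) 5, 1, 2, 0, 4, 6, 3 — all 7 distinct ✓
  L1 = 5: L2 entries (in reading order) 4, 3, 0, 5, 1, 2, 6 — all 7 distinct ✓
  L1 = 6: L2 entries (in reading order) 2, 5, 3, 6, 0, 1, 4 — all 7 distinct ✓
Every symbol of L1 meets every symbol of L2 exactly once, so all 49 pairs are distinct (49 of 49).
Conclusion: YES.

YES


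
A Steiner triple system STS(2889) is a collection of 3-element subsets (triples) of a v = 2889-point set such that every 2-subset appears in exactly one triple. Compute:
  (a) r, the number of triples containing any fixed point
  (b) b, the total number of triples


An STS(v) is a 2-(v, 3, 1) BIBD: block size k = 3, λ = 1.
Replication: r(k − 1) = λ(v − 1) ⇒ r·2 = 2889 − 1 = 2888 ⇒ r = 1444.
Block count: b = v(v − 1)/6 = 2889·2888/6 = 8343432/6 = 1390572.
(Check via bk = vr: 1390572·3 = 4171716 = 2889·1444 = 4171716 ✓.)

r = 1444, b = 1390572.


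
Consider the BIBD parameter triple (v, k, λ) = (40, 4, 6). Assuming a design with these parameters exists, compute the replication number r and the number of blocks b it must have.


Any 2-(v, k, λ) BIBD satisfies two necessary conditions:
  (i)  Each point sits in r blocks, and counting incidences through any fixed point gives r(k − 1) = λ(v − 1), so r = λ(v − 1)/(k − 1).
  (ii) Total incidences bk = vr, so b = vr/k.
Step 1: r = λ(v − 1)/(k − 1) = 6·(40 − 1)/(4 − 1) = 6·39/3 = 234/3 = 78.
Step 2: b = vr/k = 40·78/4 = 3120/4 = 780.
Check integrality: r = 78 ∈ Z ✓, b = 780 ∈ Z ✓.
(These identities are necessary conditions: they determine r and b for any design with these parameters, but do not by themselves prove that one exists.)

r = 78, b = 780.


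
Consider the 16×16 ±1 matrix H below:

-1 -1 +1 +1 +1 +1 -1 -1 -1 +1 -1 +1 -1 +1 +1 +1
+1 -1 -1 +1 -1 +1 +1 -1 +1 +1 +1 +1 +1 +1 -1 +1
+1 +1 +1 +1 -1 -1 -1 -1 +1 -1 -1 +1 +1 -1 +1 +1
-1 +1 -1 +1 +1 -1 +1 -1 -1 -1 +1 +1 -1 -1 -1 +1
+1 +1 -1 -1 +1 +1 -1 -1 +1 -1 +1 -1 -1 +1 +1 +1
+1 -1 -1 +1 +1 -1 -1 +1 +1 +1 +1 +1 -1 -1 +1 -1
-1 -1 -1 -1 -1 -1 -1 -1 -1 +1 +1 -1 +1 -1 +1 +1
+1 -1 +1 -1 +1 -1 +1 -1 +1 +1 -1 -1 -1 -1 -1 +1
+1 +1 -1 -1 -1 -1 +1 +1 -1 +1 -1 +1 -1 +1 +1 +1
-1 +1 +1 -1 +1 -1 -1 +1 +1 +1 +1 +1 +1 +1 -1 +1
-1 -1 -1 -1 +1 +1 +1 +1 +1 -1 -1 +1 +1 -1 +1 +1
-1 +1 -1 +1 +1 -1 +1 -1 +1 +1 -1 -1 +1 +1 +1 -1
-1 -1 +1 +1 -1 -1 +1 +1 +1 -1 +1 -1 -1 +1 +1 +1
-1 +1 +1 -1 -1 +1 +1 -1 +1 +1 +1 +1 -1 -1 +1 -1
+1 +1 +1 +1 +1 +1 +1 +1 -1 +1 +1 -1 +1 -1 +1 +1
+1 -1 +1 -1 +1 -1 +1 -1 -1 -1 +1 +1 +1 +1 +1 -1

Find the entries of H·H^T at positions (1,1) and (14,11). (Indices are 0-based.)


Row 1 of H: [1, -1, -1, 1, -1, 1, 1, -1, 1, 1, 1, 1, 1, 1, -1, 1].
Row 11 of H: [-1, 1, -1, 1, 1, -1, 1, -1, 1, 1, -1, -1, 1, 1, 1, -1].
Row 14 of H: [1, 1, 1, 1, 1, 1, 1, 1, -1, 1, 1, -1, 1, -1, 1, 1].
(H·H^T)[1][1] = Σ_j H[1][j]·H[1][j] = (1)² + (-1)² + (-1)² + (1)² + (-1)² + (1)² + (1)² + (-1)² + (1)² + (1)² + (1)² + (1)² + (1)² + (1)² + (-1)² + (1)² = 1 + 1 + 1 + 1 + 1 + 1 + 1 + 1 + 1 + 1 + 1 + 1 + 1 + 1 + 1 + 1 = 16.
(H·H^T)[14][11] = Σ_j H[14][j]·H[11][j] = (1)·(-1) + (1)·(1) + (1)·(-1) + (1)·(1) + (1)·(1) + (1)·(-1) + (1)·(1) + (1)·(-1) + (-1)·(1) + (1)·(1) + (1)·(-1) + (-1)·(-1) + (1)·(1) + (-1)·(1) + (1)·(1) + (1)·(-1) = -1 + 1 + -1 + 1 + 1 + -1 + 1 + -1 + -1 + 1 + -1 + 1 + 1 + -1 + 1 + -1 = 0.
So rows 14 and 11 are orthogonal; the diagonal entry equals n = 16.

(1,1) entry = 16; (14,11) entry = 0.


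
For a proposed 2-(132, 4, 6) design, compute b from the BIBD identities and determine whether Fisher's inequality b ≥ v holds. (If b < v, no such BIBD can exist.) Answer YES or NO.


r = λ(v − 1)/(k − 1) = 6·131/3 = 262.
b = vr/k = 132·262/4 = 8646.
Fisher's inequality: b ≥ v ⇔ 8646 ≥ 132? YES.

YES


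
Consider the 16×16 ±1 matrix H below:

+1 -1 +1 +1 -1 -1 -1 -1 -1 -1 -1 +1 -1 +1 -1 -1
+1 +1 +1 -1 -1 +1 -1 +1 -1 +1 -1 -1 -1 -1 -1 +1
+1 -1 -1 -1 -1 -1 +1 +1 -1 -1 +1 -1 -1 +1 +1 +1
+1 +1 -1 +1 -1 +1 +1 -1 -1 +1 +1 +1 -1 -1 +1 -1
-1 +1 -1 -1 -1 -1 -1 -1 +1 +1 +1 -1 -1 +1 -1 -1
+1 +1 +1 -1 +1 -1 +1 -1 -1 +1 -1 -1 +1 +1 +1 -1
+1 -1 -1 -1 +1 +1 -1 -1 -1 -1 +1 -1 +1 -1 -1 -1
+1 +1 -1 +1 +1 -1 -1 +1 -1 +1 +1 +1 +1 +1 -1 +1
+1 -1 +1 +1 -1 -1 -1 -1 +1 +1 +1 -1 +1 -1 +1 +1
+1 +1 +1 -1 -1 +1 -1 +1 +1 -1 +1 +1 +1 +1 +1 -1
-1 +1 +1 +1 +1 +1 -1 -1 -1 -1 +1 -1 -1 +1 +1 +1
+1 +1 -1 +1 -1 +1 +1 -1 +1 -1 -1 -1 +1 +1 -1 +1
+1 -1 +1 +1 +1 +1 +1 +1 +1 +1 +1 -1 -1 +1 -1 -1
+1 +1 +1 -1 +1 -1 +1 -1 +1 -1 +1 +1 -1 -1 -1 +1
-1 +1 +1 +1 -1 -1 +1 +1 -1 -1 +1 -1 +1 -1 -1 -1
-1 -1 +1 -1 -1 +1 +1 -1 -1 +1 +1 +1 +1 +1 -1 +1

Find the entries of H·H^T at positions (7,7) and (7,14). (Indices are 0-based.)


Row 7 of H: [1, 1, -1, 1, 1, -1, -1, 1, -1, 1, 1, 1, 1, 1, -1, 1].
Row 14 of H: [-1, 1, 1, 1, -1, -1, 1, 1, -1, -1, 1, -1, 1, -1, -1, -1].
(H·H^T)[7][7] = Σ_j H[7][j]·H[7][j] = (1)² + (1)² + (-1)² + (1)² + (1)² + (-1)² + (-1)² + (1)² + (-1)² + (1)² + (1)² + (1)² + (1)² + (1)² + (-1)² + (1)² = 1 + 1 + 1 + 1 + 1 + 1 + 1 + 1 + 1 + 1 + 1 + 1 + 1 + 1 + 1 + 1 = 16.
(H·H^T)[7][14] = Σ_j H[7][j]·H[14][j] = (1)·(-1) + (1)·(1) + (-1)·(1) + (1)·(1) + (1)·(-1) + (-1)·(-1) + (-1)·(1) + (1)·(1) + (-1)·(-1) + (1)·(-1) + (1)·(1) + (1)·(-1) + (1)·(1) + (1)·(-1) + (-1)·(-1) + (1)·(-1) = -1 + 1 + -1 + 1 + -1 + 1 + -1 + 1 + 1 + -1 + 1 + -1 + 1 + -1 + 1 + -1 = 0.
So rows 7 and 14 are orthogonal; the diagonal entry equals n = 16.

(7,7) entry = 16; (7,14) entry = 0.


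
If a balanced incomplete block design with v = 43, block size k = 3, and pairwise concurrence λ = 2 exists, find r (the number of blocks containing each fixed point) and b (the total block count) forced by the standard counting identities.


Any 2-(v, k, λ) BIBD satisfies two necessary conditions:
  (i)  Each point sits in r blocks, and counting incidences through any fixed point gives r(k − 1) = λ(v − 1), so r = λ(v − 1)/(k − 1).
  (ii) Total incidences bk = vr, so b = vr/k.
Step 1: r = λ(v − 1)/(k − 1) = 2·(43 − 1)/(3 − 1) = 2·42/2 = 84/2 = 42.
Step 2: b = vr/k = 43·42/3 = 1806/3 = 602.
Check integrality: r = 42 ∈ Z ✓, b = 602 ∈ Z ✓.
(These identities are necessary conditions: they determine r and b for any design with these parameters, but do not by themselves prove that one exists.)

r = 42, b = 602.


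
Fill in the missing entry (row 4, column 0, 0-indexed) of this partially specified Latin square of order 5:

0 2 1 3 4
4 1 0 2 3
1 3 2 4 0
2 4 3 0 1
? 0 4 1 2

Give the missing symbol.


Row 4 contains symbols [0, 1, 2, 4] — missing [3].
Column 0 contains symbols [0, 1, 2, 4] — missing [3].
The missing symbol must appear in both missing sets; intersection = [3].
Therefore the hidden value is 3.

Missing value = 3.


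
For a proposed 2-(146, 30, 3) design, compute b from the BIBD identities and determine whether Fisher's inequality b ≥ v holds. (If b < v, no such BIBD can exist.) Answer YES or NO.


b = λv(v − 1)/(k(k − 1)) = 3·146·145/(30·29) = 63510/870 = 73.
Compare with v = 146: b < v, so Fisher's inequality fails.

NO
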